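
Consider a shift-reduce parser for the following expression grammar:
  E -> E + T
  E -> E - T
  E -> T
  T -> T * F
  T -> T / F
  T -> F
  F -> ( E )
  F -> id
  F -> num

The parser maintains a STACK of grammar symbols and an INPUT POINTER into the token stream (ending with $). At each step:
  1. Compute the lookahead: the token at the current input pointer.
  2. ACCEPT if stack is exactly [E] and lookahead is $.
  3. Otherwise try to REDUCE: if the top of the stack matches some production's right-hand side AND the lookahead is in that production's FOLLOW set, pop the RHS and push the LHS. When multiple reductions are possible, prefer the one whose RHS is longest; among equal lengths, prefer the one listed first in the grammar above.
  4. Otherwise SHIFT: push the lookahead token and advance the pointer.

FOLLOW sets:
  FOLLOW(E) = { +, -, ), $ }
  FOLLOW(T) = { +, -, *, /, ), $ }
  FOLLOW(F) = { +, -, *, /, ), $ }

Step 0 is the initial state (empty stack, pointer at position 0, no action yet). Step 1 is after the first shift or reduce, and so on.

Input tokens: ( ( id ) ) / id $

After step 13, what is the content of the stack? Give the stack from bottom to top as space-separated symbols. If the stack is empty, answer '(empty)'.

Answer: T

Derivation:
Step 1: shift (. Stack=[(] ptr=1 lookahead=( remaining=[( id ) ) / id $]
Step 2: shift (. Stack=[( (] ptr=2 lookahead=id remaining=[id ) ) / id $]
Step 3: shift id. Stack=[( ( id] ptr=3 lookahead=) remaining=[) ) / id $]
Step 4: reduce F->id. Stack=[( ( F] ptr=3 lookahead=) remaining=[) ) / id $]
Step 5: reduce T->F. Stack=[( ( T] ptr=3 lookahead=) remaining=[) ) / id $]
Step 6: reduce E->T. Stack=[( ( E] ptr=3 lookahead=) remaining=[) ) / id $]
Step 7: shift ). Stack=[( ( E )] ptr=4 lookahead=) remaining=[) / id $]
Step 8: reduce F->( E ). Stack=[( F] ptr=4 lookahead=) remaining=[) / id $]
Step 9: reduce T->F. Stack=[( T] ptr=4 lookahead=) remaining=[) / id $]
Step 10: reduce E->T. Stack=[( E] ptr=4 lookahead=) remaining=[) / id $]
Step 11: shift ). Stack=[( E )] ptr=5 lookahead=/ remaining=[/ id $]
Step 12: reduce F->( E ). Stack=[F] ptr=5 lookahead=/ remaining=[/ id $]
Step 13: reduce T->F. Stack=[T] ptr=5 lookahead=/ remaining=[/ id $]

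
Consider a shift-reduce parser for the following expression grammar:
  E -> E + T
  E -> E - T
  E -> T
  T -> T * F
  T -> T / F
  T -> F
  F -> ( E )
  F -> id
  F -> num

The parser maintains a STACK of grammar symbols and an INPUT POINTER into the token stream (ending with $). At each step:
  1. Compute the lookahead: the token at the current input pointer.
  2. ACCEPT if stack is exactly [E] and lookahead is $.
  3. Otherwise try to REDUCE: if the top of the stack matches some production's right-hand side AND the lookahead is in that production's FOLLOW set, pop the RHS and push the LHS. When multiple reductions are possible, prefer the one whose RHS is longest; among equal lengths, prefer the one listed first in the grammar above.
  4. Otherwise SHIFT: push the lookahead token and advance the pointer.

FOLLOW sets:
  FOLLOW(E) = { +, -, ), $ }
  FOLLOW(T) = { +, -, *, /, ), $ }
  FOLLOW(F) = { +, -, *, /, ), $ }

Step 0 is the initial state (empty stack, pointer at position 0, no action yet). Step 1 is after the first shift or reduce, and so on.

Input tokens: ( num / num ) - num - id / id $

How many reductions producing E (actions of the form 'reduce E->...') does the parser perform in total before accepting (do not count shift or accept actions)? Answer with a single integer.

Step 1: shift (. Stack=[(] ptr=1 lookahead=num remaining=[num / num ) - num - id / id $]
Step 2: shift num. Stack=[( num] ptr=2 lookahead=/ remaining=[/ num ) - num - id / id $]
Step 3: reduce F->num. Stack=[( F] ptr=2 lookahead=/ remaining=[/ num ) - num - id / id $]
Step 4: reduce T->F. Stack=[( T] ptr=2 lookahead=/ remaining=[/ num ) - num - id / id $]
Step 5: shift /. Stack=[( T /] ptr=3 lookahead=num remaining=[num ) - num - id / id $]
Step 6: shift num. Stack=[( T / num] ptr=4 lookahead=) remaining=[) - num - id / id $]
Step 7: reduce F->num. Stack=[( T / F] ptr=4 lookahead=) remaining=[) - num - id / id $]
Step 8: reduce T->T / F. Stack=[( T] ptr=4 lookahead=) remaining=[) - num - id / id $]
Step 9: reduce E->T. Stack=[( E] ptr=4 lookahead=) remaining=[) - num - id / id $]
Step 10: shift ). Stack=[( E )] ptr=5 lookahead=- remaining=[- num - id / id $]
Step 11: reduce F->( E ). Stack=[F] ptr=5 lookahead=- remaining=[- num - id / id $]
Step 12: reduce T->F. Stack=[T] ptr=5 lookahead=- remaining=[- num - id / id $]
Step 13: reduce E->T. Stack=[E] ptr=5 lookahead=- remaining=[- num - id / id $]
Step 14: shift -. Stack=[E -] ptr=6 lookahead=num remaining=[num - id / id $]
Step 15: shift num. Stack=[E - num] ptr=7 lookahead=- remaining=[- id / id $]
Step 16: reduce F->num. Stack=[E - F] ptr=7 lookahead=- remaining=[- id / id $]
Step 17: reduce T->F. Stack=[E - T] ptr=7 lookahead=- remaining=[- id / id $]
Step 18: reduce E->E - T. Stack=[E] ptr=7 lookahead=- remaining=[- id / id $]
Step 19: shift -. Stack=[E -] ptr=8 lookahead=id remaining=[id / id $]
Step 20: shift id. Stack=[E - id] ptr=9 lookahead=/ remaining=[/ id $]
Step 21: reduce F->id. Stack=[E - F] ptr=9 lookahead=/ remaining=[/ id $]
Step 22: reduce T->F. Stack=[E - T] ptr=9 lookahead=/ remaining=[/ id $]
Step 23: shift /. Stack=[E - T /] ptr=10 lookahead=id remaining=[id $]
Step 24: shift id. Stack=[E - T / id] ptr=11 lookahead=$ remaining=[$]
Step 25: reduce F->id. Stack=[E - T / F] ptr=11 lookahead=$ remaining=[$]
Step 26: reduce T->T / F. Stack=[E - T] ptr=11 lookahead=$ remaining=[$]
Step 27: reduce E->E - T. Stack=[E] ptr=11 lookahead=$ remaining=[$]
Step 28: accept. Stack=[E] ptr=11 lookahead=$ remaining=[$]

Answer: 4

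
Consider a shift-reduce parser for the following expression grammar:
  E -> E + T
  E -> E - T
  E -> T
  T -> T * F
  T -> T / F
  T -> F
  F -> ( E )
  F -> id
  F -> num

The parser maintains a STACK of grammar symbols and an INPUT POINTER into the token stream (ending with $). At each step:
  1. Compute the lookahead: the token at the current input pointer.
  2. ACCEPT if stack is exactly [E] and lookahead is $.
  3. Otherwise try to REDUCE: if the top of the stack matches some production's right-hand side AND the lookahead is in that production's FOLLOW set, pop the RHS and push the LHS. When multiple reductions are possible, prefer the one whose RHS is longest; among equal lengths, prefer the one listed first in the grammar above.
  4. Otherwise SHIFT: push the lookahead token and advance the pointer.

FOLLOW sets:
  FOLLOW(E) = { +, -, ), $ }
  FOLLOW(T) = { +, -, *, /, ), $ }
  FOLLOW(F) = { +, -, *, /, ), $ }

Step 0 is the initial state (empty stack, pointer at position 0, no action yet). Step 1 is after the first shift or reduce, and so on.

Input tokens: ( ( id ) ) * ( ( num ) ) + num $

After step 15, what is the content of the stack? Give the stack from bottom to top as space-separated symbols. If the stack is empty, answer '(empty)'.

Answer: T * (

Derivation:
Step 1: shift (. Stack=[(] ptr=1 lookahead=( remaining=[( id ) ) * ( ( num ) ) + num $]
Step 2: shift (. Stack=[( (] ptr=2 lookahead=id remaining=[id ) ) * ( ( num ) ) + num $]
Step 3: shift id. Stack=[( ( id] ptr=3 lookahead=) remaining=[) ) * ( ( num ) ) + num $]
Step 4: reduce F->id. Stack=[( ( F] ptr=3 lookahead=) remaining=[) ) * ( ( num ) ) + num $]
Step 5: reduce T->F. Stack=[( ( T] ptr=3 lookahead=) remaining=[) ) * ( ( num ) ) + num $]
Step 6: reduce E->T. Stack=[( ( E] ptr=3 lookahead=) remaining=[) ) * ( ( num ) ) + num $]
Step 7: shift ). Stack=[( ( E )] ptr=4 lookahead=) remaining=[) * ( ( num ) ) + num $]
Step 8: reduce F->( E ). Stack=[( F] ptr=4 lookahead=) remaining=[) * ( ( num ) ) + num $]
Step 9: reduce T->F. Stack=[( T] ptr=4 lookahead=) remaining=[) * ( ( num ) ) + num $]
Step 10: reduce E->T. Stack=[( E] ptr=4 lookahead=) remaining=[) * ( ( num ) ) + num $]
Step 11: shift ). Stack=[( E )] ptr=5 lookahead=* remaining=[* ( ( num ) ) + num $]
Step 12: reduce F->( E ). Stack=[F] ptr=5 lookahead=* remaining=[* ( ( num ) ) + num $]
Step 13: reduce T->F. Stack=[T] ptr=5 lookahead=* remaining=[* ( ( num ) ) + num $]
Step 14: shift *. Stack=[T *] ptr=6 lookahead=( remaining=[( ( num ) ) + num $]
Step 15: shift (. Stack=[T * (] ptr=7 lookahead=( remaining=[( num ) ) + num $]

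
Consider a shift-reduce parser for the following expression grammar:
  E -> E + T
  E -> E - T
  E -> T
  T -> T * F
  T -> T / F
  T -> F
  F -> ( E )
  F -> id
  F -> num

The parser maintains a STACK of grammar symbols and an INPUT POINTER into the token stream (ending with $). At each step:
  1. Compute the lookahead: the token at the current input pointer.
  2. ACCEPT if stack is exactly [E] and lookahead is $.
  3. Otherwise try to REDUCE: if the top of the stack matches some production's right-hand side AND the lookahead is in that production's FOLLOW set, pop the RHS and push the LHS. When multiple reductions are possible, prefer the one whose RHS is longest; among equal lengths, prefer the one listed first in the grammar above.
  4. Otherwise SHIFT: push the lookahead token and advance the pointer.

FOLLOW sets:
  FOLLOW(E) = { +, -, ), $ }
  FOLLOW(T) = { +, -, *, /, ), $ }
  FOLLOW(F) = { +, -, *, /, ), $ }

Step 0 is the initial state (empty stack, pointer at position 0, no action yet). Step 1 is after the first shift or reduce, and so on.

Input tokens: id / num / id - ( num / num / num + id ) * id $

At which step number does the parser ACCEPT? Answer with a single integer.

Step 1: shift id. Stack=[id] ptr=1 lookahead=/ remaining=[/ num / id - ( num / num / num + id ) * id $]
Step 2: reduce F->id. Stack=[F] ptr=1 lookahead=/ remaining=[/ num / id - ( num / num / num + id ) * id $]
Step 3: reduce T->F. Stack=[T] ptr=1 lookahead=/ remaining=[/ num / id - ( num / num / num + id ) * id $]
Step 4: shift /. Stack=[T /] ptr=2 lookahead=num remaining=[num / id - ( num / num / num + id ) * id $]
Step 5: shift num. Stack=[T / num] ptr=3 lookahead=/ remaining=[/ id - ( num / num / num + id ) * id $]
Step 6: reduce F->num. Stack=[T / F] ptr=3 lookahead=/ remaining=[/ id - ( num / num / num + id ) * id $]
Step 7: reduce T->T / F. Stack=[T] ptr=3 lookahead=/ remaining=[/ id - ( num / num / num + id ) * id $]
Step 8: shift /. Stack=[T /] ptr=4 lookahead=id remaining=[id - ( num / num / num + id ) * id $]
Step 9: shift id. Stack=[T / id] ptr=5 lookahead=- remaining=[- ( num / num / num + id ) * id $]
Step 10: reduce F->id. Stack=[T / F] ptr=5 lookahead=- remaining=[- ( num / num / num + id ) * id $]
Step 11: reduce T->T / F. Stack=[T] ptr=5 lookahead=- remaining=[- ( num / num / num + id ) * id $]
Step 12: reduce E->T. Stack=[E] ptr=5 lookahead=- remaining=[- ( num / num / num + id ) * id $]
Step 13: shift -. Stack=[E -] ptr=6 lookahead=( remaining=[( num / num / num + id ) * id $]
Step 14: shift (. Stack=[E - (] ptr=7 lookahead=num remaining=[num / num / num + id ) * id $]
Step 15: shift num. Stack=[E - ( num] ptr=8 lookahead=/ remaining=[/ num / num + id ) * id $]
Step 16: reduce F->num. Stack=[E - ( F] ptr=8 lookahead=/ remaining=[/ num / num + id ) * id $]
Step 17: reduce T->F. Stack=[E - ( T] ptr=8 lookahead=/ remaining=[/ num / num + id ) * id $]
Step 18: shift /. Stack=[E - ( T /] ptr=9 lookahead=num remaining=[num / num + id ) * id $]
Step 19: shift num. Stack=[E - ( T / num] ptr=10 lookahead=/ remaining=[/ num + id ) * id $]
Step 20: reduce F->num. Stack=[E - ( T / F] ptr=10 lookahead=/ remaining=[/ num + id ) * id $]
Step 21: reduce T->T / F. Stack=[E - ( T] ptr=10 lookahead=/ remaining=[/ num + id ) * id $]
Step 22: shift /. Stack=[E - ( T /] ptr=11 lookahead=num remaining=[num + id ) * id $]
Step 23: shift num. Stack=[E - ( T / num] ptr=12 lookahead=+ remaining=[+ id ) * id $]
Step 24: reduce F->num. Stack=[E - ( T / F] ptr=12 lookahead=+ remaining=[+ id ) * id $]
Step 25: reduce T->T / F. Stack=[E - ( T] ptr=12 lookahead=+ remaining=[+ id ) * id $]
Step 26: reduce E->T. Stack=[E - ( E] ptr=12 lookahead=+ remaining=[+ id ) * id $]
Step 27: shift +. Stack=[E - ( E +] ptr=13 lookahead=id remaining=[id ) * id $]
Step 28: shift id. Stack=[E - ( E + id] ptr=14 lookahead=) remaining=[) * id $]
Step 29: reduce F->id. Stack=[E - ( E + F] ptr=14 lookahead=) remaining=[) * id $]
Step 30: reduce T->F. Stack=[E - ( E + T] ptr=14 lookahead=) remaining=[) * id $]
Step 31: reduce E->E + T. Stack=[E - ( E] ptr=14 lookahead=) remaining=[) * id $]
Step 32: shift ). Stack=[E - ( E )] ptr=15 lookahead=* remaining=[* id $]
Step 33: reduce F->( E ). Stack=[E - F] ptr=15 lookahead=* remaining=[* id $]
Step 34: reduce T->F. Stack=[E - T] ptr=15 lookahead=* remaining=[* id $]
Step 35: shift *. Stack=[E - T *] ptr=16 lookahead=id remaining=[id $]
Step 36: shift id. Stack=[E - T * id] ptr=17 lookahead=$ remaining=[$]
Step 37: reduce F->id. Stack=[E - T * F] ptr=17 lookahead=$ remaining=[$]
Step 38: reduce T->T * F. Stack=[E - T] ptr=17 lookahead=$ remaining=[$]
Step 39: reduce E->E - T. Stack=[E] ptr=17 lookahead=$ remaining=[$]
Step 40: accept. Stack=[E] ptr=17 lookahead=$ remaining=[$]

Answer: 40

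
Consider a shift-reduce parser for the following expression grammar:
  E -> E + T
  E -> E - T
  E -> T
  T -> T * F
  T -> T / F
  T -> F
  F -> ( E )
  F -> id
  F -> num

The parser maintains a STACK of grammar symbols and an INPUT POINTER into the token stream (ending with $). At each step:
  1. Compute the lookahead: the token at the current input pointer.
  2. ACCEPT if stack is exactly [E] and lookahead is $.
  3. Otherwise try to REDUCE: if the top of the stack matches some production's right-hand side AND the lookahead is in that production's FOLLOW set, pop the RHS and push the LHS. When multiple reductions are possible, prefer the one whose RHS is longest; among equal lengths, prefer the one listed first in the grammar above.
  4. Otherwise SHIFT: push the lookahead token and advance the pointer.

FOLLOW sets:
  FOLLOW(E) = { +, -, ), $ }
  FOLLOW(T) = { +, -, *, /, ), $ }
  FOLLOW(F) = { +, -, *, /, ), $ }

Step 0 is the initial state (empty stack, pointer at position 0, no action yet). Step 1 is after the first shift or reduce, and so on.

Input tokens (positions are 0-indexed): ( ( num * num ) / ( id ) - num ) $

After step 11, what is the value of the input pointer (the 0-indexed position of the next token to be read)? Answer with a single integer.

Answer: 6

Derivation:
Step 1: shift (. Stack=[(] ptr=1 lookahead=( remaining=[( num * num ) / ( id ) - num ) $]
Step 2: shift (. Stack=[( (] ptr=2 lookahead=num remaining=[num * num ) / ( id ) - num ) $]
Step 3: shift num. Stack=[( ( num] ptr=3 lookahead=* remaining=[* num ) / ( id ) - num ) $]
Step 4: reduce F->num. Stack=[( ( F] ptr=3 lookahead=* remaining=[* num ) / ( id ) - num ) $]
Step 5: reduce T->F. Stack=[( ( T] ptr=3 lookahead=* remaining=[* num ) / ( id ) - num ) $]
Step 6: shift *. Stack=[( ( T *] ptr=4 lookahead=num remaining=[num ) / ( id ) - num ) $]
Step 7: shift num. Stack=[( ( T * num] ptr=5 lookahead=) remaining=[) / ( id ) - num ) $]
Step 8: reduce F->num. Stack=[( ( T * F] ptr=5 lookahead=) remaining=[) / ( id ) - num ) $]
Step 9: reduce T->T * F. Stack=[( ( T] ptr=5 lookahead=) remaining=[) / ( id ) - num ) $]
Step 10: reduce E->T. Stack=[( ( E] ptr=5 lookahead=) remaining=[) / ( id ) - num ) $]
Step 11: shift ). Stack=[( ( E )] ptr=6 lookahead=/ remaining=[/ ( id ) - num ) $]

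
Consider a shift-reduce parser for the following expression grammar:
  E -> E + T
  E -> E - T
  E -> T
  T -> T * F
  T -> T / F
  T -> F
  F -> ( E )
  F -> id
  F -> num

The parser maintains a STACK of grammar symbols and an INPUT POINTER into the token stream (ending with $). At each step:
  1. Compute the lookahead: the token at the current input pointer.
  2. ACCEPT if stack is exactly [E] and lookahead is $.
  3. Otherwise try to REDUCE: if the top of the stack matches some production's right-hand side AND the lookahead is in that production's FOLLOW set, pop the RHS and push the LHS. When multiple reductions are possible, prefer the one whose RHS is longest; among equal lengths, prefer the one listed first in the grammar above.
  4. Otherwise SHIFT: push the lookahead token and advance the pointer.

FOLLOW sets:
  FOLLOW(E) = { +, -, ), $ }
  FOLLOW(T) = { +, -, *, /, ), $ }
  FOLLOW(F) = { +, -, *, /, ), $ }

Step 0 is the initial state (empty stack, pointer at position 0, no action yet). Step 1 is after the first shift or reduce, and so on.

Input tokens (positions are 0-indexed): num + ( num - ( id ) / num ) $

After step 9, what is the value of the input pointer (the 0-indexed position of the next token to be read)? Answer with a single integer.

Answer: 4

Derivation:
Step 1: shift num. Stack=[num] ptr=1 lookahead=+ remaining=[+ ( num - ( id ) / num ) $]
Step 2: reduce F->num. Stack=[F] ptr=1 lookahead=+ remaining=[+ ( num - ( id ) / num ) $]
Step 3: reduce T->F. Stack=[T] ptr=1 lookahead=+ remaining=[+ ( num - ( id ) / num ) $]
Step 4: reduce E->T. Stack=[E] ptr=1 lookahead=+ remaining=[+ ( num - ( id ) / num ) $]
Step 5: shift +. Stack=[E +] ptr=2 lookahead=( remaining=[( num - ( id ) / num ) $]
Step 6: shift (. Stack=[E + (] ptr=3 lookahead=num remaining=[num - ( id ) / num ) $]
Step 7: shift num. Stack=[E + ( num] ptr=4 lookahead=- remaining=[- ( id ) / num ) $]
Step 8: reduce F->num. Stack=[E + ( F] ptr=4 lookahead=- remaining=[- ( id ) / num ) $]
Step 9: reduce T->F. Stack=[E + ( T] ptr=4 lookahead=- remaining=[- ( id ) / num ) $]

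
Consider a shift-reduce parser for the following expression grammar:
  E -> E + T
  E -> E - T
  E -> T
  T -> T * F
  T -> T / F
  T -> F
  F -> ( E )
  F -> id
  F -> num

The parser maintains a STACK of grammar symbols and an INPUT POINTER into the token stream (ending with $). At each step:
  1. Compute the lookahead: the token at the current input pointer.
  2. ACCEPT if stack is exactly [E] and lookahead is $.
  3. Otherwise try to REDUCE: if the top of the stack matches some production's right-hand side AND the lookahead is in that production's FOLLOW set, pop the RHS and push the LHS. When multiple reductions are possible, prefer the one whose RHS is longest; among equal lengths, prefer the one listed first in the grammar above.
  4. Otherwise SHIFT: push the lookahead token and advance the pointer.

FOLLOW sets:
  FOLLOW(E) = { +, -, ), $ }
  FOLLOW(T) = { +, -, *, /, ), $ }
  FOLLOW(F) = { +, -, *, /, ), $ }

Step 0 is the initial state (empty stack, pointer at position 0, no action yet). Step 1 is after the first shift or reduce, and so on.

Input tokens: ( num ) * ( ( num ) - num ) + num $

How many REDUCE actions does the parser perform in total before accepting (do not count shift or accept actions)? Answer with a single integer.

Answer: 20

Derivation:
Step 1: shift (. Stack=[(] ptr=1 lookahead=num remaining=[num ) * ( ( num ) - num ) + num $]
Step 2: shift num. Stack=[( num] ptr=2 lookahead=) remaining=[) * ( ( num ) - num ) + num $]
Step 3: reduce F->num. Stack=[( F] ptr=2 lookahead=) remaining=[) * ( ( num ) - num ) + num $]
Step 4: reduce T->F. Stack=[( T] ptr=2 lookahead=) remaining=[) * ( ( num ) - num ) + num $]
Step 5: reduce E->T. Stack=[( E] ptr=2 lookahead=) remaining=[) * ( ( num ) - num ) + num $]
Step 6: shift ). Stack=[( E )] ptr=3 lookahead=* remaining=[* ( ( num ) - num ) + num $]
Step 7: reduce F->( E ). Stack=[F] ptr=3 lookahead=* remaining=[* ( ( num ) - num ) + num $]
Step 8: reduce T->F. Stack=[T] ptr=3 lookahead=* remaining=[* ( ( num ) - num ) + num $]
Step 9: shift *. Stack=[T *] ptr=4 lookahead=( remaining=[( ( num ) - num ) + num $]
Step 10: shift (. Stack=[T * (] ptr=5 lookahead=( remaining=[( num ) - num ) + num $]
Step 11: shift (. Stack=[T * ( (] ptr=6 lookahead=num remaining=[num ) - num ) + num $]
Step 12: shift num. Stack=[T * ( ( num] ptr=7 lookahead=) remaining=[) - num ) + num $]
Step 13: reduce F->num. Stack=[T * ( ( F] ptr=7 lookahead=) remaining=[) - num ) + num $]
Step 14: reduce T->F. Stack=[T * ( ( T] ptr=7 lookahead=) remaining=[) - num ) + num $]
Step 15: reduce E->T. Stack=[T * ( ( E] ptr=7 lookahead=) remaining=[) - num ) + num $]
Step 16: shift ). Stack=[T * ( ( E )] ptr=8 lookahead=- remaining=[- num ) + num $]
Step 17: reduce F->( E ). Stack=[T * ( F] ptr=8 lookahead=- remaining=[- num ) + num $]
Step 18: reduce T->F. Stack=[T * ( T] ptr=8 lookahead=- remaining=[- num ) + num $]
Step 19: reduce E->T. Stack=[T * ( E] ptr=8 lookahead=- remaining=[- num ) + num $]
Step 20: shift -. Stack=[T * ( E -] ptr=9 lookahead=num remaining=[num ) + num $]
Step 21: shift num. Stack=[T * ( E - num] ptr=10 lookahead=) remaining=[) + num $]
Step 22: reduce F->num. Stack=[T * ( E - F] ptr=10 lookahead=) remaining=[) + num $]
Step 23: reduce T->F. Stack=[T * ( E - T] ptr=10 lookahead=) remaining=[) + num $]
Step 24: reduce E->E - T. Stack=[T * ( E] ptr=10 lookahead=) remaining=[) + num $]
Step 25: shift ). Stack=[T * ( E )] ptr=11 lookahead=+ remaining=[+ num $]
Step 26: reduce F->( E ). Stack=[T * F] ptr=11 lookahead=+ remaining=[+ num $]
Step 27: reduce T->T * F. Stack=[T] ptr=11 lookahead=+ remaining=[+ num $]
Step 28: reduce E->T. Stack=[E] ptr=11 lookahead=+ remaining=[+ num $]
Step 29: shift +. Stack=[E +] ptr=12 lookahead=num remaining=[num $]
Step 30: shift num. Stack=[E + num] ptr=13 lookahead=$ remaining=[$]
Step 31: reduce F->num. Stack=[E + F] ptr=13 lookahead=$ remaining=[$]
Step 32: reduce T->F. Stack=[E + T] ptr=13 lookahead=$ remaining=[$]
Step 33: reduce E->E + T. Stack=[E] ptr=13 lookahead=$ remaining=[$]
Step 34: accept. Stack=[E] ptr=13 lookahead=$ remaining=[$]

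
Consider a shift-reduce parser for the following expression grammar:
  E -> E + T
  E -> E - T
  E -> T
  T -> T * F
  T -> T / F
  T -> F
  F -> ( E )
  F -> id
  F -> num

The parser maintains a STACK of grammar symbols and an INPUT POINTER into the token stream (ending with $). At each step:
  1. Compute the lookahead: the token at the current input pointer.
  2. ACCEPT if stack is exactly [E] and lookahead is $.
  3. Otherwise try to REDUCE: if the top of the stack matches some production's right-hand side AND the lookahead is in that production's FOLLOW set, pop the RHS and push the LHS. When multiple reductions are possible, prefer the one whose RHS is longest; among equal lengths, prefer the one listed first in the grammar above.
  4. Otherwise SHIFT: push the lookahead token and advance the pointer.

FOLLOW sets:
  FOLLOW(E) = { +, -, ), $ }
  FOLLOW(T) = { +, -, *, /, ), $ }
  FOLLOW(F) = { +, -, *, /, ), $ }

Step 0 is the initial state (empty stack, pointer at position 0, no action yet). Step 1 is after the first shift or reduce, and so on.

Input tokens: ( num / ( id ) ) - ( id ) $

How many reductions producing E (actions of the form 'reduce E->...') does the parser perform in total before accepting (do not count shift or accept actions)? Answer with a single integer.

Step 1: shift (. Stack=[(] ptr=1 lookahead=num remaining=[num / ( id ) ) - ( id ) $]
Step 2: shift num. Stack=[( num] ptr=2 lookahead=/ remaining=[/ ( id ) ) - ( id ) $]
Step 3: reduce F->num. Stack=[( F] ptr=2 lookahead=/ remaining=[/ ( id ) ) - ( id ) $]
Step 4: reduce T->F. Stack=[( T] ptr=2 lookahead=/ remaining=[/ ( id ) ) - ( id ) $]
Step 5: shift /. Stack=[( T /] ptr=3 lookahead=( remaining=[( id ) ) - ( id ) $]
Step 6: shift (. Stack=[( T / (] ptr=4 lookahead=id remaining=[id ) ) - ( id ) $]
Step 7: shift id. Stack=[( T / ( id] ptr=5 lookahead=) remaining=[) ) - ( id ) $]
Step 8: reduce F->id. Stack=[( T / ( F] ptr=5 lookahead=) remaining=[) ) - ( id ) $]
Step 9: reduce T->F. Stack=[( T / ( T] ptr=5 lookahead=) remaining=[) ) - ( id ) $]
Step 10: reduce E->T. Stack=[( T / ( E] ptr=5 lookahead=) remaining=[) ) - ( id ) $]
Step 11: shift ). Stack=[( T / ( E )] ptr=6 lookahead=) remaining=[) - ( id ) $]
Step 12: reduce F->( E ). Stack=[( T / F] ptr=6 lookahead=) remaining=[) - ( id ) $]
Step 13: reduce T->T / F. Stack=[( T] ptr=6 lookahead=) remaining=[) - ( id ) $]
Step 14: reduce E->T. Stack=[( E] ptr=6 lookahead=) remaining=[) - ( id ) $]
Step 15: shift ). Stack=[( E )] ptr=7 lookahead=- remaining=[- ( id ) $]
Step 16: reduce F->( E ). Stack=[F] ptr=7 lookahead=- remaining=[- ( id ) $]
Step 17: reduce T->F. Stack=[T] ptr=7 lookahead=- remaining=[- ( id ) $]
Step 18: reduce E->T. Stack=[E] ptr=7 lookahead=- remaining=[- ( id ) $]
Step 19: shift -. Stack=[E -] ptr=8 lookahead=( remaining=[( id ) $]
Step 20: shift (. Stack=[E - (] ptr=9 lookahead=id remaining=[id ) $]
Step 21: shift id. Stack=[E - ( id] ptr=10 lookahead=) remaining=[) $]
Step 22: reduce F->id. Stack=[E - ( F] ptr=10 lookahead=) remaining=[) $]
Step 23: reduce T->F. Stack=[E - ( T] ptr=10 lookahead=) remaining=[) $]
Step 24: reduce E->T. Stack=[E - ( E] ptr=10 lookahead=) remaining=[) $]
Step 25: shift ). Stack=[E - ( E )] ptr=11 lookahead=$ remaining=[$]
Step 26: reduce F->( E ). Stack=[E - F] ptr=11 lookahead=$ remaining=[$]
Step 27: reduce T->F. Stack=[E - T] ptr=11 lookahead=$ remaining=[$]
Step 28: reduce E->E - T. Stack=[E] ptr=11 lookahead=$ remaining=[$]
Step 29: accept. Stack=[E] ptr=11 lookahead=$ remaining=[$]

Answer: 5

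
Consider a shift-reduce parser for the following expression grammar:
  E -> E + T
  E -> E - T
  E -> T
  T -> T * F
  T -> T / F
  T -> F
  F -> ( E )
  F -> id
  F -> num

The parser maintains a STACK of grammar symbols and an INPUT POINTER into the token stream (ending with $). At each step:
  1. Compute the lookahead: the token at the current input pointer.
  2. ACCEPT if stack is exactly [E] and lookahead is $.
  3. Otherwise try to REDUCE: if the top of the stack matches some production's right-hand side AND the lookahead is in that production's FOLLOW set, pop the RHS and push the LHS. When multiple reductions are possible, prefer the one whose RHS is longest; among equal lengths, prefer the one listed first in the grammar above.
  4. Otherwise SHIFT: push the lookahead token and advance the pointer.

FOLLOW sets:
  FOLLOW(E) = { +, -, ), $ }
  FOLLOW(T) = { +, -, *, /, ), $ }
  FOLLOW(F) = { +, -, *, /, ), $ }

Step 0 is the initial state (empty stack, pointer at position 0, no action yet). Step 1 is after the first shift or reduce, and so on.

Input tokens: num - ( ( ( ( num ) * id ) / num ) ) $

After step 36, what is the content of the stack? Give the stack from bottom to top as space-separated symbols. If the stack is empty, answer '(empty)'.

Step 1: shift num. Stack=[num] ptr=1 lookahead=- remaining=[- ( ( ( ( num ) * id ) / num ) ) $]
Step 2: reduce F->num. Stack=[F] ptr=1 lookahead=- remaining=[- ( ( ( ( num ) * id ) / num ) ) $]
Step 3: reduce T->F. Stack=[T] ptr=1 lookahead=- remaining=[- ( ( ( ( num ) * id ) / num ) ) $]
Step 4: reduce E->T. Stack=[E] ptr=1 lookahead=- remaining=[- ( ( ( ( num ) * id ) / num ) ) $]
Step 5: shift -. Stack=[E -] ptr=2 lookahead=( remaining=[( ( ( ( num ) * id ) / num ) ) $]
Step 6: shift (. Stack=[E - (] ptr=3 lookahead=( remaining=[( ( ( num ) * id ) / num ) ) $]
Step 7: shift (. Stack=[E - ( (] ptr=4 lookahead=( remaining=[( ( num ) * id ) / num ) ) $]
Step 8: shift (. Stack=[E - ( ( (] ptr=5 lookahead=( remaining=[( num ) * id ) / num ) ) $]
Step 9: shift (. Stack=[E - ( ( ( (] ptr=6 lookahead=num remaining=[num ) * id ) / num ) ) $]
Step 10: shift num. Stack=[E - ( ( ( ( num] ptr=7 lookahead=) remaining=[) * id ) / num ) ) $]
Step 11: reduce F->num. Stack=[E - ( ( ( ( F] ptr=7 lookahead=) remaining=[) * id ) / num ) ) $]
Step 12: reduce T->F. Stack=[E - ( ( ( ( T] ptr=7 lookahead=) remaining=[) * id ) / num ) ) $]
Step 13: reduce E->T. Stack=[E - ( ( ( ( E] ptr=7 lookahead=) remaining=[) * id ) / num ) ) $]
Step 14: shift ). Stack=[E - ( ( ( ( E )] ptr=8 lookahead=* remaining=[* id ) / num ) ) $]
Step 15: reduce F->( E ). Stack=[E - ( ( ( F] ptr=8 lookahead=* remaining=[* id ) / num ) ) $]
Step 16: reduce T->F. Stack=[E - ( ( ( T] ptr=8 lookahead=* remaining=[* id ) / num ) ) $]
Step 17: shift *. Stack=[E - ( ( ( T *] ptr=9 lookahead=id remaining=[id ) / num ) ) $]
Step 18: shift id. Stack=[E - ( ( ( T * id] ptr=10 lookahead=) remaining=[) / num ) ) $]
Step 19: reduce F->id. Stack=[E - ( ( ( T * F] ptr=10 lookahead=) remaining=[) / num ) ) $]
Step 20: reduce T->T * F. Stack=[E - ( ( ( T] ptr=10 lookahead=) remaining=[) / num ) ) $]
Step 21: reduce E->T. Stack=[E - ( ( ( E] ptr=10 lookahead=) remaining=[) / num ) ) $]
Step 22: shift ). Stack=[E - ( ( ( E )] ptr=11 lookahead=/ remaining=[/ num ) ) $]
Step 23: reduce F->( E ). Stack=[E - ( ( F] ptr=11 lookahead=/ remaining=[/ num ) ) $]
Step 24: reduce T->F. Stack=[E - ( ( T] ptr=11 lookahead=/ remaining=[/ num ) ) $]
Step 25: shift /. Stack=[E - ( ( T /] ptr=12 lookahead=num remaining=[num ) ) $]
Step 26: shift num. Stack=[E - ( ( T / num] ptr=13 lookahead=) remaining=[) ) $]
Step 27: reduce F->num. Stack=[E - ( ( T / F] ptr=13 lookahead=) remaining=[) ) $]
Step 28: reduce T->T / F. Stack=[E - ( ( T] ptr=13 lookahead=) remaining=[) ) $]
Step 29: reduce E->T. Stack=[E - ( ( E] ptr=13 lookahead=) remaining=[) ) $]
Step 30: shift ). Stack=[E - ( ( E )] ptr=14 lookahead=) remaining=[) $]
Step 31: reduce F->( E ). Stack=[E - ( F] ptr=14 lookahead=) remaining=[) $]
Step 32: reduce T->F. Stack=[E - ( T] ptr=14 lookahead=) remaining=[) $]
Step 33: reduce E->T. Stack=[E - ( E] ptr=14 lookahead=) remaining=[) $]
Step 34: shift ). Stack=[E - ( E )] ptr=15 lookahead=$ remaining=[$]
Step 35: reduce F->( E ). Stack=[E - F] ptr=15 lookahead=$ remaining=[$]
Step 36: reduce T->F. Stack=[E - T] ptr=15 lookahead=$ remaining=[$]

Answer: E - T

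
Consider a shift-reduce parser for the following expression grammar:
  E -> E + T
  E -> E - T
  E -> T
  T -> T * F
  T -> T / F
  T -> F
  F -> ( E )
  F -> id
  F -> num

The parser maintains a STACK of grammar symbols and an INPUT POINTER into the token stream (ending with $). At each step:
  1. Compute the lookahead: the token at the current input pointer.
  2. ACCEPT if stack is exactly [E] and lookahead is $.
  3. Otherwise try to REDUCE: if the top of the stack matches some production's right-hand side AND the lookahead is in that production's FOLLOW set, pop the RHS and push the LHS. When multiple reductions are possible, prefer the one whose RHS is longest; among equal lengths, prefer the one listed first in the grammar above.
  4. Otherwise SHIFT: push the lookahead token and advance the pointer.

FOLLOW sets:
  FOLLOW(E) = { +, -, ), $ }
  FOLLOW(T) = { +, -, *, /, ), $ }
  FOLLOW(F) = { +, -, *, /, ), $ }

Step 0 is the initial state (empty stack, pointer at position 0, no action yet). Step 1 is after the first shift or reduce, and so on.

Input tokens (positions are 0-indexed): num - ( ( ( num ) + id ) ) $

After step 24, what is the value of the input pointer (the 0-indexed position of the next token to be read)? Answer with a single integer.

Step 1: shift num. Stack=[num] ptr=1 lookahead=- remaining=[- ( ( ( num ) + id ) ) $]
Step 2: reduce F->num. Stack=[F] ptr=1 lookahead=- remaining=[- ( ( ( num ) + id ) ) $]
Step 3: reduce T->F. Stack=[T] ptr=1 lookahead=- remaining=[- ( ( ( num ) + id ) ) $]
Step 4: reduce E->T. Stack=[E] ptr=1 lookahead=- remaining=[- ( ( ( num ) + id ) ) $]
Step 5: shift -. Stack=[E -] ptr=2 lookahead=( remaining=[( ( ( num ) + id ) ) $]
Step 6: shift (. Stack=[E - (] ptr=3 lookahead=( remaining=[( ( num ) + id ) ) $]
Step 7: shift (. Stack=[E - ( (] ptr=4 lookahead=( remaining=[( num ) + id ) ) $]
Step 8: shift (. Stack=[E - ( ( (] ptr=5 lookahead=num remaining=[num ) + id ) ) $]
Step 9: shift num. Stack=[E - ( ( ( num] ptr=6 lookahead=) remaining=[) + id ) ) $]
Step 10: reduce F->num. Stack=[E - ( ( ( F] ptr=6 lookahead=) remaining=[) + id ) ) $]
Step 11: reduce T->F. Stack=[E - ( ( ( T] ptr=6 lookahead=) remaining=[) + id ) ) $]
Step 12: reduce E->T. Stack=[E - ( ( ( E] ptr=6 lookahead=) remaining=[) + id ) ) $]
Step 13: shift ). Stack=[E - ( ( ( E )] ptr=7 lookahead=+ remaining=[+ id ) ) $]
Step 14: reduce F->( E ). Stack=[E - ( ( F] ptr=7 lookahead=+ remaining=[+ id ) ) $]
Step 15: reduce T->F. Stack=[E - ( ( T] ptr=7 lookahead=+ remaining=[+ id ) ) $]
Step 16: reduce E->T. Stack=[E - ( ( E] ptr=7 lookahead=+ remaining=[+ id ) ) $]
Step 17: shift +. Stack=[E - ( ( E +] ptr=8 lookahead=id remaining=[id ) ) $]
Step 18: shift id. Stack=[E - ( ( E + id] ptr=9 lookahead=) remaining=[) ) $]
Step 19: reduce F->id. Stack=[E - ( ( E + F] ptr=9 lookahead=) remaining=[) ) $]
Step 20: reduce T->F. Stack=[E - ( ( E + T] ptr=9 lookahead=) remaining=[) ) $]
Step 21: reduce E->E + T. Stack=[E - ( ( E] ptr=9 lookahead=) remaining=[) ) $]
Step 22: shift ). Stack=[E - ( ( E )] ptr=10 lookahead=) remaining=[) $]
Step 23: reduce F->( E ). Stack=[E - ( F] ptr=10 lookahead=) remaining=[) $]
Step 24: reduce T->F. Stack=[E - ( T] ptr=10 lookahead=) remaining=[) $]

Answer: 10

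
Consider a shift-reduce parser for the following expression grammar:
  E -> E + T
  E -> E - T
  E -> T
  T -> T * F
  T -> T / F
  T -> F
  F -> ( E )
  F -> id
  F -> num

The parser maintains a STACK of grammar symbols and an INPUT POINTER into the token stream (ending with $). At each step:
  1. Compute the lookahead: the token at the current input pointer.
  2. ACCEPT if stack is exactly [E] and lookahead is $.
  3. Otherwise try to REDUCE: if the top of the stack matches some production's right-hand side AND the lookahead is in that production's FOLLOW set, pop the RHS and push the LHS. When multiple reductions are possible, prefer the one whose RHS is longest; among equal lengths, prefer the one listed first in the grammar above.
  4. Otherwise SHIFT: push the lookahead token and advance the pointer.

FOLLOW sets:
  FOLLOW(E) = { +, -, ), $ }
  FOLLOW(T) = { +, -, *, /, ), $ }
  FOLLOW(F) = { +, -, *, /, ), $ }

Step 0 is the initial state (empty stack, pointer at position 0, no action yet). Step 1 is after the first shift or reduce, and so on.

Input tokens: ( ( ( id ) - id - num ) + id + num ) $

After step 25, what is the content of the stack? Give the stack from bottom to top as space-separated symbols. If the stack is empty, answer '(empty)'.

Step 1: shift (. Stack=[(] ptr=1 lookahead=( remaining=[( ( id ) - id - num ) + id + num ) $]
Step 2: shift (. Stack=[( (] ptr=2 lookahead=( remaining=[( id ) - id - num ) + id + num ) $]
Step 3: shift (. Stack=[( ( (] ptr=3 lookahead=id remaining=[id ) - id - num ) + id + num ) $]
Step 4: shift id. Stack=[( ( ( id] ptr=4 lookahead=) remaining=[) - id - num ) + id + num ) $]
Step 5: reduce F->id. Stack=[( ( ( F] ptr=4 lookahead=) remaining=[) - id - num ) + id + num ) $]
Step 6: reduce T->F. Stack=[( ( ( T] ptr=4 lookahead=) remaining=[) - id - num ) + id + num ) $]
Step 7: reduce E->T. Stack=[( ( ( E] ptr=4 lookahead=) remaining=[) - id - num ) + id + num ) $]
Step 8: shift ). Stack=[( ( ( E )] ptr=5 lookahead=- remaining=[- id - num ) + id + num ) $]
Step 9: reduce F->( E ). Stack=[( ( F] ptr=5 lookahead=- remaining=[- id - num ) + id + num ) $]
Step 10: reduce T->F. Stack=[( ( T] ptr=5 lookahead=- remaining=[- id - num ) + id + num ) $]
Step 11: reduce E->T. Stack=[( ( E] ptr=5 lookahead=- remaining=[- id - num ) + id + num ) $]
Step 12: shift -. Stack=[( ( E -] ptr=6 lookahead=id remaining=[id - num ) + id + num ) $]
Step 13: shift id. Stack=[( ( E - id] ptr=7 lookahead=- remaining=[- num ) + id + num ) $]
Step 14: reduce F->id. Stack=[( ( E - F] ptr=7 lookahead=- remaining=[- num ) + id + num ) $]
Step 15: reduce T->F. Stack=[( ( E - T] ptr=7 lookahead=- remaining=[- num ) + id + num ) $]
Step 16: reduce E->E - T. Stack=[( ( E] ptr=7 lookahead=- remaining=[- num ) + id + num ) $]
Step 17: shift -. Stack=[( ( E -] ptr=8 lookahead=num remaining=[num ) + id + num ) $]
Step 18: shift num. Stack=[( ( E - num] ptr=9 lookahead=) remaining=[) + id + num ) $]
Step 19: reduce F->num. Stack=[( ( E - F] ptr=9 lookahead=) remaining=[) + id + num ) $]
Step 20: reduce T->F. Stack=[( ( E - T] ptr=9 lookahead=) remaining=[) + id + num ) $]
Step 21: reduce E->E - T. Stack=[( ( E] ptr=9 lookahead=) remaining=[) + id + num ) $]
Step 22: shift ). Stack=[( ( E )] ptr=10 lookahead=+ remaining=[+ id + num ) $]
Step 23: reduce F->( E ). Stack=[( F] ptr=10 lookahead=+ remaining=[+ id + num ) $]
Step 24: reduce T->F. Stack=[( T] ptr=10 lookahead=+ remaining=[+ id + num ) $]
Step 25: reduce E->T. Stack=[( E] ptr=10 lookahead=+ remaining=[+ id + num ) $]

Answer: ( E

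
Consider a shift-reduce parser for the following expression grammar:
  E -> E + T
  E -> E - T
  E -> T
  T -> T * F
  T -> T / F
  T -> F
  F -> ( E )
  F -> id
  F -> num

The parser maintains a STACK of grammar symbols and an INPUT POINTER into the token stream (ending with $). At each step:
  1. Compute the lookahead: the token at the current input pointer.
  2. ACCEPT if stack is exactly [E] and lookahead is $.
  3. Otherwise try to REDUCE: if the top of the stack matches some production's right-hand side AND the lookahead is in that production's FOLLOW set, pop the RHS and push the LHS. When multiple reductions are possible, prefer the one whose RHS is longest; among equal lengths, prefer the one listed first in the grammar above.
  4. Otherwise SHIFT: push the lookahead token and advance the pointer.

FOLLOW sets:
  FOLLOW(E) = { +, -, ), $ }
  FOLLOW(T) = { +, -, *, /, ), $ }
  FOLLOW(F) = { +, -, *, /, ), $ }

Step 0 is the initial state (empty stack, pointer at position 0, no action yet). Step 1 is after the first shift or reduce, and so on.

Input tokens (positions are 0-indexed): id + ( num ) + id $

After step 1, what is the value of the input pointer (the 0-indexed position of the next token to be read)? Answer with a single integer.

Step 1: shift id. Stack=[id] ptr=1 lookahead=+ remaining=[+ ( num ) + id $]

Answer: 1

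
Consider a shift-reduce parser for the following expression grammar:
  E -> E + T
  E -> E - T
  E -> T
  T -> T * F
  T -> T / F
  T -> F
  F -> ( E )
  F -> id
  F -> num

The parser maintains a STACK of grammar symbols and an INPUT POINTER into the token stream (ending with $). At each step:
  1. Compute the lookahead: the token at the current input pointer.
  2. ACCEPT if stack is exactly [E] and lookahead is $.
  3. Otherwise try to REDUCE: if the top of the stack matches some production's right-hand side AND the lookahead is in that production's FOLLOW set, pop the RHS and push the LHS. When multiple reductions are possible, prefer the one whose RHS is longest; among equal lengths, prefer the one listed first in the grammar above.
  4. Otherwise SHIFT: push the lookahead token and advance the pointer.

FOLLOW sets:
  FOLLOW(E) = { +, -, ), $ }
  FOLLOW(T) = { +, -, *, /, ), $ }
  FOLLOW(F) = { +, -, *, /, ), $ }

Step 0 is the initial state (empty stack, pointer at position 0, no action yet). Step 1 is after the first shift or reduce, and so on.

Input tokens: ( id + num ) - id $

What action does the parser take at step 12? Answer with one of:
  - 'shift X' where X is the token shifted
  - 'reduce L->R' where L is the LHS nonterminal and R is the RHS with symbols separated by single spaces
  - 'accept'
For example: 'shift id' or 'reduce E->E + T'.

Answer: reduce F->( E )

Derivation:
Step 1: shift (. Stack=[(] ptr=1 lookahead=id remaining=[id + num ) - id $]
Step 2: shift id. Stack=[( id] ptr=2 lookahead=+ remaining=[+ num ) - id $]
Step 3: reduce F->id. Stack=[( F] ptr=2 lookahead=+ remaining=[+ num ) - id $]
Step 4: reduce T->F. Stack=[( T] ptr=2 lookahead=+ remaining=[+ num ) - id $]
Step 5: reduce E->T. Stack=[( E] ptr=2 lookahead=+ remaining=[+ num ) - id $]
Step 6: shift +. Stack=[( E +] ptr=3 lookahead=num remaining=[num ) - id $]
Step 7: shift num. Stack=[( E + num] ptr=4 lookahead=) remaining=[) - id $]
Step 8: reduce F->num. Stack=[( E + F] ptr=4 lookahead=) remaining=[) - id $]
Step 9: reduce T->F. Stack=[( E + T] ptr=4 lookahead=) remaining=[) - id $]
Step 10: reduce E->E + T. Stack=[( E] ptr=4 lookahead=) remaining=[) - id $]
Step 11: shift ). Stack=[( E )] ptr=5 lookahead=- remaining=[- id $]
Step 12: reduce F->( E ). Stack=[F] ptr=5 lookahead=- remaining=[- id $]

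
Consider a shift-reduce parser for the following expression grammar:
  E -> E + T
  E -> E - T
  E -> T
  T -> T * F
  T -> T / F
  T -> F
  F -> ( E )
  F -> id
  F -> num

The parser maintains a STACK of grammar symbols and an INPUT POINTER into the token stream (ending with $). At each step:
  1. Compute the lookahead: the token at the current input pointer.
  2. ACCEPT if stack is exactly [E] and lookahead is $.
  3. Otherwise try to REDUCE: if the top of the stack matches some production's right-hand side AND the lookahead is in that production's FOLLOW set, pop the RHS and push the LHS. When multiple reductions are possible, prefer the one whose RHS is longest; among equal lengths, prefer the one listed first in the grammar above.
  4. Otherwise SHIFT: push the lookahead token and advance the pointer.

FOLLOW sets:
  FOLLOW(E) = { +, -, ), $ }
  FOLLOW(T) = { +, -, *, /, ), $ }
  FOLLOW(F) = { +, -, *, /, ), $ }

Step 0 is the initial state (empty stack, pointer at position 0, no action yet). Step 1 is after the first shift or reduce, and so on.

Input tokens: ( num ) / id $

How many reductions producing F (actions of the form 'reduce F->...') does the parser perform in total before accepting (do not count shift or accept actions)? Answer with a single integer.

Step 1: shift (. Stack=[(] ptr=1 lookahead=num remaining=[num ) / id $]
Step 2: shift num. Stack=[( num] ptr=2 lookahead=) remaining=[) / id $]
Step 3: reduce F->num. Stack=[( F] ptr=2 lookahead=) remaining=[) / id $]
Step 4: reduce T->F. Stack=[( T] ptr=2 lookahead=) remaining=[) / id $]
Step 5: reduce E->T. Stack=[( E] ptr=2 lookahead=) remaining=[) / id $]
Step 6: shift ). Stack=[( E )] ptr=3 lookahead=/ remaining=[/ id $]
Step 7: reduce F->( E ). Stack=[F] ptr=3 lookahead=/ remaining=[/ id $]
Step 8: reduce T->F. Stack=[T] ptr=3 lookahead=/ remaining=[/ id $]
Step 9: shift /. Stack=[T /] ptr=4 lookahead=id remaining=[id $]
Step 10: shift id. Stack=[T / id] ptr=5 lookahead=$ remaining=[$]
Step 11: reduce F->id. Stack=[T / F] ptr=5 lookahead=$ remaining=[$]
Step 12: reduce T->T / F. Stack=[T] ptr=5 lookahead=$ remaining=[$]
Step 13: reduce E->T. Stack=[E] ptr=5 lookahead=$ remaining=[$]
Step 14: accept. Stack=[E] ptr=5 lookahead=$ remaining=[$]

Answer: 3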